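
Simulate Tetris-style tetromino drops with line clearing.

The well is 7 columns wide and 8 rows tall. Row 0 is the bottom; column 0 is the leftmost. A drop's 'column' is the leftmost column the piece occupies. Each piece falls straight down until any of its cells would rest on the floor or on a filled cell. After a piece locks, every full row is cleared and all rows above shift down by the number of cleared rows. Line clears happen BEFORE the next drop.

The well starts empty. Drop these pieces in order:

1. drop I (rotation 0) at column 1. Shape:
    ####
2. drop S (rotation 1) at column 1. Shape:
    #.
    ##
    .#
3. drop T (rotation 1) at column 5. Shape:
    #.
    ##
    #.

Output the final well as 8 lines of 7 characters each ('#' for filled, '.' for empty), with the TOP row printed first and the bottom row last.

Drop 1: I rot0 at col 1 lands with bottom-row=0; cleared 0 line(s) (total 0); column heights now [0 1 1 1 1 0 0], max=1
Drop 2: S rot1 at col 1 lands with bottom-row=1; cleared 0 line(s) (total 0); column heights now [0 4 3 1 1 0 0], max=4
Drop 3: T rot1 at col 5 lands with bottom-row=0; cleared 0 line(s) (total 0); column heights now [0 4 3 1 1 3 2], max=4

Answer: .......
.......
.......
.......
.#.....
.##..#.
..#..##
.#####.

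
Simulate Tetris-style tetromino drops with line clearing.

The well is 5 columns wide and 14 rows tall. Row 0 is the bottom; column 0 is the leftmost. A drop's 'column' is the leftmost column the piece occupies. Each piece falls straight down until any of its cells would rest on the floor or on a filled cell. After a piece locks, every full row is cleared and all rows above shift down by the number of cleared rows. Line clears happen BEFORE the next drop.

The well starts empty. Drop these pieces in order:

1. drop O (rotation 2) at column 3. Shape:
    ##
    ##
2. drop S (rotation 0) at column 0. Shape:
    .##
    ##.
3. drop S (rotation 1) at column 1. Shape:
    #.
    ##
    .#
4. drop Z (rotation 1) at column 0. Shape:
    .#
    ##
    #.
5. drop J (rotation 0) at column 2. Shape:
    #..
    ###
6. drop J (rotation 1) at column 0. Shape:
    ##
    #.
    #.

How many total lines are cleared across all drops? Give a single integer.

Drop 1: O rot2 at col 3 lands with bottom-row=0; cleared 0 line(s) (total 0); column heights now [0 0 0 2 2], max=2
Drop 2: S rot0 at col 0 lands with bottom-row=0; cleared 0 line(s) (total 0); column heights now [1 2 2 2 2], max=2
Drop 3: S rot1 at col 1 lands with bottom-row=2; cleared 0 line(s) (total 0); column heights now [1 5 4 2 2], max=5
Drop 4: Z rot1 at col 0 lands with bottom-row=4; cleared 0 line(s) (total 0); column heights now [6 7 4 2 2], max=7
Drop 5: J rot0 at col 2 lands with bottom-row=4; cleared 1 line(s) (total 1); column heights now [5 6 5 2 2], max=6
Drop 6: J rot1 at col 0 lands with bottom-row=5; cleared 0 line(s) (total 1); column heights now [8 8 5 2 2], max=8

Answer: 1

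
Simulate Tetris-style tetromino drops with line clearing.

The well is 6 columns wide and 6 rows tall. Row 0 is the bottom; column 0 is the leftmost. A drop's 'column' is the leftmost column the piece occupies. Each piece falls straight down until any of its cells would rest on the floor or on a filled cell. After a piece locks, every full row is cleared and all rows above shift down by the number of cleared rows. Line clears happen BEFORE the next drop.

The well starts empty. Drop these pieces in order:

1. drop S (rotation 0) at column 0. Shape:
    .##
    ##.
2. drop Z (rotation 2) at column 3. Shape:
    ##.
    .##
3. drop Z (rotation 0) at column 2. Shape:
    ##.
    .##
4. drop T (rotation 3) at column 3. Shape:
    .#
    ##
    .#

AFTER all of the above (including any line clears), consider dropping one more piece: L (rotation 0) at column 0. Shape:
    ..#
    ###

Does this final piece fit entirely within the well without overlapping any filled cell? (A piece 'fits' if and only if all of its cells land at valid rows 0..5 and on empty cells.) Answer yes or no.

Answer: yes

Derivation:
Drop 1: S rot0 at col 0 lands with bottom-row=0; cleared 0 line(s) (total 0); column heights now [1 2 2 0 0 0], max=2
Drop 2: Z rot2 at col 3 lands with bottom-row=0; cleared 0 line(s) (total 0); column heights now [1 2 2 2 2 1], max=2
Drop 3: Z rot0 at col 2 lands with bottom-row=2; cleared 0 line(s) (total 0); column heights now [1 2 4 4 3 1], max=4
Drop 4: T rot3 at col 3 lands with bottom-row=3; cleared 0 line(s) (total 0); column heights now [1 2 4 5 6 1], max=6
Test piece L rot0 at col 0 (width 3): heights before test = [1 2 4 5 6 1]; fits = True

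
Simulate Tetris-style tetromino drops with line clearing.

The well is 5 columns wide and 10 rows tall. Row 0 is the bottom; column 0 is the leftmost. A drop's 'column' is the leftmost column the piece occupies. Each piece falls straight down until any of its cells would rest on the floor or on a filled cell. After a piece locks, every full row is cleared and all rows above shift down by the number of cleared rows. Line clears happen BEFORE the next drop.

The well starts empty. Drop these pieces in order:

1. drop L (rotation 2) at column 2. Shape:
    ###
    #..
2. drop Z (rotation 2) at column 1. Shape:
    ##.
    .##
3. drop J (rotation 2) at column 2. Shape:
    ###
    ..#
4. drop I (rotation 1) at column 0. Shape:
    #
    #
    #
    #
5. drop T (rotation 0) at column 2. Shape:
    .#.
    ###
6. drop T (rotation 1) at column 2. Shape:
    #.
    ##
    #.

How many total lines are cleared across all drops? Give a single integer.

Answer: 0

Derivation:
Drop 1: L rot2 at col 2 lands with bottom-row=0; cleared 0 line(s) (total 0); column heights now [0 0 2 2 2], max=2
Drop 2: Z rot2 at col 1 lands with bottom-row=2; cleared 0 line(s) (total 0); column heights now [0 4 4 3 2], max=4
Drop 3: J rot2 at col 2 lands with bottom-row=3; cleared 0 line(s) (total 0); column heights now [0 4 5 5 5], max=5
Drop 4: I rot1 at col 0 lands with bottom-row=0; cleared 0 line(s) (total 0); column heights now [4 4 5 5 5], max=5
Drop 5: T rot0 at col 2 lands with bottom-row=5; cleared 0 line(s) (total 0); column heights now [4 4 6 7 6], max=7
Drop 6: T rot1 at col 2 lands with bottom-row=6; cleared 0 line(s) (total 0); column heights now [4 4 9 8 6], max=9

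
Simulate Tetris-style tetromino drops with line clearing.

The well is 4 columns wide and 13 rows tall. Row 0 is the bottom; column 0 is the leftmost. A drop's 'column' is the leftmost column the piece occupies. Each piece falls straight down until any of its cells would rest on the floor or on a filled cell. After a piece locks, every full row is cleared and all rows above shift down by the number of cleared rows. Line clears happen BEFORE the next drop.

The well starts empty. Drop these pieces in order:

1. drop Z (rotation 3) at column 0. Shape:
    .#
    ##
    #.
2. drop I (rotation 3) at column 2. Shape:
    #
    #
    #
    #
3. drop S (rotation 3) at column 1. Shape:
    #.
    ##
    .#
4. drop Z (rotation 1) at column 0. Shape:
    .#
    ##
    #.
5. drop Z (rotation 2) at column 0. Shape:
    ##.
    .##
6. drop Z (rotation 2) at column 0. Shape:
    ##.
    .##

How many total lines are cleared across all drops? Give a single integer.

Drop 1: Z rot3 at col 0 lands with bottom-row=0; cleared 0 line(s) (total 0); column heights now [2 3 0 0], max=3
Drop 2: I rot3 at col 2 lands with bottom-row=0; cleared 0 line(s) (total 0); column heights now [2 3 4 0], max=4
Drop 3: S rot3 at col 1 lands with bottom-row=4; cleared 0 line(s) (total 0); column heights now [2 7 6 0], max=7
Drop 4: Z rot1 at col 0 lands with bottom-row=6; cleared 0 line(s) (total 0); column heights now [8 9 6 0], max=9
Drop 5: Z rot2 at col 0 lands with bottom-row=9; cleared 0 line(s) (total 0); column heights now [11 11 10 0], max=11
Drop 6: Z rot2 at col 0 lands with bottom-row=11; cleared 0 line(s) (total 0); column heights now [13 13 12 0], max=13

Answer: 0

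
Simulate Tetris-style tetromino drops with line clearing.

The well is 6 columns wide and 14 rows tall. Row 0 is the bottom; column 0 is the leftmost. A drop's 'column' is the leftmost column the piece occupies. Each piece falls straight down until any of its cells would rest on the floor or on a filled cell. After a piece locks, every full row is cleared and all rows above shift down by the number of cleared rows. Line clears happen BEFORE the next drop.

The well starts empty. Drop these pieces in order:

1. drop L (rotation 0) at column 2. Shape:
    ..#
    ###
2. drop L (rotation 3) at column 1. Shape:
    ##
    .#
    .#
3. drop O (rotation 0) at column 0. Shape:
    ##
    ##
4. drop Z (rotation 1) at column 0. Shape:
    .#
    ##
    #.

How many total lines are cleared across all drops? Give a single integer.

Answer: 0

Derivation:
Drop 1: L rot0 at col 2 lands with bottom-row=0; cleared 0 line(s) (total 0); column heights now [0 0 1 1 2 0], max=2
Drop 2: L rot3 at col 1 lands with bottom-row=1; cleared 0 line(s) (total 0); column heights now [0 4 4 1 2 0], max=4
Drop 3: O rot0 at col 0 lands with bottom-row=4; cleared 0 line(s) (total 0); column heights now [6 6 4 1 2 0], max=6
Drop 4: Z rot1 at col 0 lands with bottom-row=6; cleared 0 line(s) (total 0); column heights now [8 9 4 1 2 0], max=9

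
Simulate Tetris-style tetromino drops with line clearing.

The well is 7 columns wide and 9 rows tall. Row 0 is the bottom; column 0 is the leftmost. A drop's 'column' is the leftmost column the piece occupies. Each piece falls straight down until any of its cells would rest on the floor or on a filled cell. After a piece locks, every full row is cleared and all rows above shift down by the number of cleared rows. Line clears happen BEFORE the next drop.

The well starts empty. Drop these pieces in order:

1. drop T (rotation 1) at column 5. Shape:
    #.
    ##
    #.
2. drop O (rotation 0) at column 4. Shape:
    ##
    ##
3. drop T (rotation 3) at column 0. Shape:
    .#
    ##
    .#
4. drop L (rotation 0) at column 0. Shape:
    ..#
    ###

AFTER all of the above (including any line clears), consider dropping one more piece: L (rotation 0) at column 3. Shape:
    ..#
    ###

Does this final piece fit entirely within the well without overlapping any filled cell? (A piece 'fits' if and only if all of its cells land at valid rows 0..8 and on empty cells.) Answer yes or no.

Drop 1: T rot1 at col 5 lands with bottom-row=0; cleared 0 line(s) (total 0); column heights now [0 0 0 0 0 3 2], max=3
Drop 2: O rot0 at col 4 lands with bottom-row=3; cleared 0 line(s) (total 0); column heights now [0 0 0 0 5 5 2], max=5
Drop 3: T rot3 at col 0 lands with bottom-row=0; cleared 0 line(s) (total 0); column heights now [2 3 0 0 5 5 2], max=5
Drop 4: L rot0 at col 0 lands with bottom-row=3; cleared 0 line(s) (total 0); column heights now [4 4 5 0 5 5 2], max=5
Test piece L rot0 at col 3 (width 3): heights before test = [4 4 5 0 5 5 2]; fits = True

Answer: yes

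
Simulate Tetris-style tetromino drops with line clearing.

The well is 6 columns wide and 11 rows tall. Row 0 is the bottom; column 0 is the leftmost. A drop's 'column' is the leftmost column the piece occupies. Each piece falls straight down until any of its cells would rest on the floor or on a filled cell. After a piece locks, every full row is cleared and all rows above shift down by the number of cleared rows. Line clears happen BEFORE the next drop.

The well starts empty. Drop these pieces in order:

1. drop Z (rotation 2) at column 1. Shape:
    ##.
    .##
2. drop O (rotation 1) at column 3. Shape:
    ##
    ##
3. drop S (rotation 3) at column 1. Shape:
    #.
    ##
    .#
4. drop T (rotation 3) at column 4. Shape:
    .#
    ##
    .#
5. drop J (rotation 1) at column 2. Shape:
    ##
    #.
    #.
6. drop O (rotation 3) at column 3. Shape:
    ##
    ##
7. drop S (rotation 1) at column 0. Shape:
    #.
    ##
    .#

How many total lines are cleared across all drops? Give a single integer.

Drop 1: Z rot2 at col 1 lands with bottom-row=0; cleared 0 line(s) (total 0); column heights now [0 2 2 1 0 0], max=2
Drop 2: O rot1 at col 3 lands with bottom-row=1; cleared 0 line(s) (total 0); column heights now [0 2 2 3 3 0], max=3
Drop 3: S rot3 at col 1 lands with bottom-row=2; cleared 0 line(s) (total 0); column heights now [0 5 4 3 3 0], max=5
Drop 4: T rot3 at col 4 lands with bottom-row=2; cleared 0 line(s) (total 0); column heights now [0 5 4 3 4 5], max=5
Drop 5: J rot1 at col 2 lands with bottom-row=4; cleared 0 line(s) (total 0); column heights now [0 5 7 7 4 5], max=7
Drop 6: O rot3 at col 3 lands with bottom-row=7; cleared 0 line(s) (total 0); column heights now [0 5 7 9 9 5], max=9
Drop 7: S rot1 at col 0 lands with bottom-row=5; cleared 0 line(s) (total 0); column heights now [8 7 7 9 9 5], max=9

Answer: 0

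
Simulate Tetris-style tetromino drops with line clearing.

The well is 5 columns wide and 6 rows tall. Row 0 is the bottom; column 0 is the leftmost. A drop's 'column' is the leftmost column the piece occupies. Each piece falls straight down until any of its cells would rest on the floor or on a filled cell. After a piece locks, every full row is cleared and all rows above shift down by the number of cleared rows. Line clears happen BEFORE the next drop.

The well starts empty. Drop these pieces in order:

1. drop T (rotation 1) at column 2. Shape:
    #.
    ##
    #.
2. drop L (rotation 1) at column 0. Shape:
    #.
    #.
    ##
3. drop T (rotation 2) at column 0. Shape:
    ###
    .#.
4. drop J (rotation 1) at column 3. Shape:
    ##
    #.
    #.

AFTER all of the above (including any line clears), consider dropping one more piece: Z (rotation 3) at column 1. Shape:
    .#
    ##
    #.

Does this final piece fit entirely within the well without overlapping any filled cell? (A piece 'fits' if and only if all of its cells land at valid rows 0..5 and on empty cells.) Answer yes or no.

Drop 1: T rot1 at col 2 lands with bottom-row=0; cleared 0 line(s) (total 0); column heights now [0 0 3 2 0], max=3
Drop 2: L rot1 at col 0 lands with bottom-row=0; cleared 0 line(s) (total 0); column heights now [3 1 3 2 0], max=3
Drop 3: T rot2 at col 0 lands with bottom-row=2; cleared 0 line(s) (total 0); column heights now [4 4 4 2 0], max=4
Drop 4: J rot1 at col 3 lands with bottom-row=2; cleared 0 line(s) (total 0); column heights now [4 4 4 5 5], max=5
Test piece Z rot3 at col 1 (width 2): heights before test = [4 4 4 5 5]; fits = False

Answer: no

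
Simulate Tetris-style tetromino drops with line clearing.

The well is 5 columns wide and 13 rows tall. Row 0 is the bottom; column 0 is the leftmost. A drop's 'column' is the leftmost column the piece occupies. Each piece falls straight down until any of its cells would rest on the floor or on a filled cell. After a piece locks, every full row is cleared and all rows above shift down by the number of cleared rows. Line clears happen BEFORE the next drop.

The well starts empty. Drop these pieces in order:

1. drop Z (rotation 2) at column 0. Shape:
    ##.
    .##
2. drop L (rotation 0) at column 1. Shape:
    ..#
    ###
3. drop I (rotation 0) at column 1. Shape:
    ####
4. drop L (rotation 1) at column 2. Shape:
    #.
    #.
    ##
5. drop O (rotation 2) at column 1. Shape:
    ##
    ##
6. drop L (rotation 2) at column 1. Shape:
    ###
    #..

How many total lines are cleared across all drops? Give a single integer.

Drop 1: Z rot2 at col 0 lands with bottom-row=0; cleared 0 line(s) (total 0); column heights now [2 2 1 0 0], max=2
Drop 2: L rot0 at col 1 lands with bottom-row=2; cleared 0 line(s) (total 0); column heights now [2 3 3 4 0], max=4
Drop 3: I rot0 at col 1 lands with bottom-row=4; cleared 0 line(s) (total 0); column heights now [2 5 5 5 5], max=5
Drop 4: L rot1 at col 2 lands with bottom-row=5; cleared 0 line(s) (total 0); column heights now [2 5 8 6 5], max=8
Drop 5: O rot2 at col 1 lands with bottom-row=8; cleared 0 line(s) (total 0); column heights now [2 10 10 6 5], max=10
Drop 6: L rot2 at col 1 lands with bottom-row=10; cleared 0 line(s) (total 0); column heights now [2 12 12 12 5], max=12

Answer: 0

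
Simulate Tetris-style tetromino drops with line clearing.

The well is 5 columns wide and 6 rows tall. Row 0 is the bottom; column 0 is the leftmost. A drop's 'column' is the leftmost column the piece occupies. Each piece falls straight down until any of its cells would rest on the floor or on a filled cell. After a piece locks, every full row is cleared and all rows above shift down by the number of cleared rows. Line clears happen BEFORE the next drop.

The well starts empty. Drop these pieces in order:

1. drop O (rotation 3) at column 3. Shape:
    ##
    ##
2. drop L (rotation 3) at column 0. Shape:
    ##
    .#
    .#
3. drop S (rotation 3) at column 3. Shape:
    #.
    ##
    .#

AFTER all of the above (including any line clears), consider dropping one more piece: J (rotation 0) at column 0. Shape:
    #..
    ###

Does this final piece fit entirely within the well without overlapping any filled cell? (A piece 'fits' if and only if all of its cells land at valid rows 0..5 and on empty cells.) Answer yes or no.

Drop 1: O rot3 at col 3 lands with bottom-row=0; cleared 0 line(s) (total 0); column heights now [0 0 0 2 2], max=2
Drop 2: L rot3 at col 0 lands with bottom-row=0; cleared 0 line(s) (total 0); column heights now [3 3 0 2 2], max=3
Drop 3: S rot3 at col 3 lands with bottom-row=2; cleared 0 line(s) (total 0); column heights now [3 3 0 5 4], max=5
Test piece J rot0 at col 0 (width 3): heights before test = [3 3 0 5 4]; fits = True

Answer: yes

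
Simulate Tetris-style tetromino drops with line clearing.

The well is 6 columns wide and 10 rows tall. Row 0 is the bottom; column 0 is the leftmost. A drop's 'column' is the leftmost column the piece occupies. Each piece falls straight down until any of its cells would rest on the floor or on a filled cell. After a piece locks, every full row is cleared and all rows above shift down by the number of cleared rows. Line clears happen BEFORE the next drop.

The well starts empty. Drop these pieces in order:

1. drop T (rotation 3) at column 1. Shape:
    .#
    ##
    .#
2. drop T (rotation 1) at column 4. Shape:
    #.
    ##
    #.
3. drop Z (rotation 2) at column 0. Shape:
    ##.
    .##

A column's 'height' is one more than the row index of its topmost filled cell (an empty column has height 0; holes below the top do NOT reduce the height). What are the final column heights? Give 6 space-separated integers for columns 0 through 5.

Drop 1: T rot3 at col 1 lands with bottom-row=0; cleared 0 line(s) (total 0); column heights now [0 2 3 0 0 0], max=3
Drop 2: T rot1 at col 4 lands with bottom-row=0; cleared 0 line(s) (total 0); column heights now [0 2 3 0 3 2], max=3
Drop 3: Z rot2 at col 0 lands with bottom-row=3; cleared 0 line(s) (total 0); column heights now [5 5 4 0 3 2], max=5

Answer: 5 5 4 0 3 2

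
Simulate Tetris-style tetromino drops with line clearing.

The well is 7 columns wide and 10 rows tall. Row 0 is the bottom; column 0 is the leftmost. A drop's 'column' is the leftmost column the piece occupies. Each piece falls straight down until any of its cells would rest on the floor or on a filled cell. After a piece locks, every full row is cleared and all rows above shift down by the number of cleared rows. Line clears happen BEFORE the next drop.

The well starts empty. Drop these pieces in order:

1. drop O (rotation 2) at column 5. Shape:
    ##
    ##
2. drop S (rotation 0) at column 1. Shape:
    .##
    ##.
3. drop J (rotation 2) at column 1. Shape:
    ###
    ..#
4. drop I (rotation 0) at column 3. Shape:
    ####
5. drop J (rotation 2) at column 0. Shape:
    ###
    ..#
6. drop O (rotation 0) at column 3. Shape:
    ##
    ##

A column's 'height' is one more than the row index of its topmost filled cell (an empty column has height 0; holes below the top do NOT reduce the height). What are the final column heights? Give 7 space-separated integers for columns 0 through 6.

Drop 1: O rot2 at col 5 lands with bottom-row=0; cleared 0 line(s) (total 0); column heights now [0 0 0 0 0 2 2], max=2
Drop 2: S rot0 at col 1 lands with bottom-row=0; cleared 0 line(s) (total 0); column heights now [0 1 2 2 0 2 2], max=2
Drop 3: J rot2 at col 1 lands with bottom-row=2; cleared 0 line(s) (total 0); column heights now [0 4 4 4 0 2 2], max=4
Drop 4: I rot0 at col 3 lands with bottom-row=4; cleared 0 line(s) (total 0); column heights now [0 4 4 5 5 5 5], max=5
Drop 5: J rot2 at col 0 lands with bottom-row=4; cleared 0 line(s) (total 0); column heights now [6 6 6 5 5 5 5], max=6
Drop 6: O rot0 at col 3 lands with bottom-row=5; cleared 0 line(s) (total 0); column heights now [6 6 6 7 7 5 5], max=7

Answer: 6 6 6 7 7 5 5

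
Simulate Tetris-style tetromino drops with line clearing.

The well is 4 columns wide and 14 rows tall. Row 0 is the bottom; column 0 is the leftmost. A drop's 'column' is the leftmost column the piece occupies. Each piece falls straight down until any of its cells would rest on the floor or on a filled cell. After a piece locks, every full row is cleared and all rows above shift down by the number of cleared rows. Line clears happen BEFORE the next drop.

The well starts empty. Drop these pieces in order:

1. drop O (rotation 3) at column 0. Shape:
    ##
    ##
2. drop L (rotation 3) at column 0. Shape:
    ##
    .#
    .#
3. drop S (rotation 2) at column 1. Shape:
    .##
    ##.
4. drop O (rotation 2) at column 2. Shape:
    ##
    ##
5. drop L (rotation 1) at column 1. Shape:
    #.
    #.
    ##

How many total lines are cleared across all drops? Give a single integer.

Answer: 0

Derivation:
Drop 1: O rot3 at col 0 lands with bottom-row=0; cleared 0 line(s) (total 0); column heights now [2 2 0 0], max=2
Drop 2: L rot3 at col 0 lands with bottom-row=2; cleared 0 line(s) (total 0); column heights now [5 5 0 0], max=5
Drop 3: S rot2 at col 1 lands with bottom-row=5; cleared 0 line(s) (total 0); column heights now [5 6 7 7], max=7
Drop 4: O rot2 at col 2 lands with bottom-row=7; cleared 0 line(s) (total 0); column heights now [5 6 9 9], max=9
Drop 5: L rot1 at col 1 lands with bottom-row=9; cleared 0 line(s) (total 0); column heights now [5 12 10 9], max=12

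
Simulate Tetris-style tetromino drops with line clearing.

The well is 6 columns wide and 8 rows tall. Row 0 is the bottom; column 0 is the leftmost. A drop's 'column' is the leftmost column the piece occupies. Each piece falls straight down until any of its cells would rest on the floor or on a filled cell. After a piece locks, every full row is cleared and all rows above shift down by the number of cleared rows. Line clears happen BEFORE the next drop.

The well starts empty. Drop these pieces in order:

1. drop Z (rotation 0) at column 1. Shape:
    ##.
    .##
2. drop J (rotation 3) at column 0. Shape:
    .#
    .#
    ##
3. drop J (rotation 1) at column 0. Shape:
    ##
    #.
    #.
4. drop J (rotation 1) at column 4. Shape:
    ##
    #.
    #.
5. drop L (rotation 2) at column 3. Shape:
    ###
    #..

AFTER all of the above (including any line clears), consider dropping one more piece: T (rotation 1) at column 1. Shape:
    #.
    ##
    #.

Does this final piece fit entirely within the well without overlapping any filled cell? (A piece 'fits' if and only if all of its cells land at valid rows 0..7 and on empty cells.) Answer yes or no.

Drop 1: Z rot0 at col 1 lands with bottom-row=0; cleared 0 line(s) (total 0); column heights now [0 2 2 1 0 0], max=2
Drop 2: J rot3 at col 0 lands with bottom-row=2; cleared 0 line(s) (total 0); column heights now [3 5 2 1 0 0], max=5
Drop 3: J rot1 at col 0 lands with bottom-row=3; cleared 0 line(s) (total 0); column heights now [6 6 2 1 0 0], max=6
Drop 4: J rot1 at col 4 lands with bottom-row=0; cleared 0 line(s) (total 0); column heights now [6 6 2 1 3 3], max=6
Drop 5: L rot2 at col 3 lands with bottom-row=2; cleared 0 line(s) (total 0); column heights now [6 6 2 4 4 4], max=6
Test piece T rot1 at col 1 (width 2): heights before test = [6 6 2 4 4 4]; fits = False

Answer: no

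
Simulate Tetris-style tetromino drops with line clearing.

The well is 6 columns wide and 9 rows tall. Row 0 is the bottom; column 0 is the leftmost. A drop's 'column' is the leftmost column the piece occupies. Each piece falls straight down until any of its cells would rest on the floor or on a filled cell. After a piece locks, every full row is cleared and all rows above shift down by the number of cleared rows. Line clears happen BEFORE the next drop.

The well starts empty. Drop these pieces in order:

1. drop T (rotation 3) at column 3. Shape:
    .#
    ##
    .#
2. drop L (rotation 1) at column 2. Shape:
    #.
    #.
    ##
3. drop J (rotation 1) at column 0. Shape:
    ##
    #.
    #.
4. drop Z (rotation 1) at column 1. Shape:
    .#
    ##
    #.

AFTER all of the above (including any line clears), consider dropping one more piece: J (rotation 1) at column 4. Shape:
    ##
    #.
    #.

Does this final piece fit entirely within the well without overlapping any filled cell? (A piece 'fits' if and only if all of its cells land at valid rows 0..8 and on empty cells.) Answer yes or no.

Drop 1: T rot3 at col 3 lands with bottom-row=0; cleared 0 line(s) (total 0); column heights now [0 0 0 2 3 0], max=3
Drop 2: L rot1 at col 2 lands with bottom-row=2; cleared 0 line(s) (total 0); column heights now [0 0 5 3 3 0], max=5
Drop 3: J rot1 at col 0 lands with bottom-row=0; cleared 0 line(s) (total 0); column heights now [3 3 5 3 3 0], max=5
Drop 4: Z rot1 at col 1 lands with bottom-row=4; cleared 0 line(s) (total 0); column heights now [3 6 7 3 3 0], max=7
Test piece J rot1 at col 4 (width 2): heights before test = [3 6 7 3 3 0]; fits = True

Answer: yes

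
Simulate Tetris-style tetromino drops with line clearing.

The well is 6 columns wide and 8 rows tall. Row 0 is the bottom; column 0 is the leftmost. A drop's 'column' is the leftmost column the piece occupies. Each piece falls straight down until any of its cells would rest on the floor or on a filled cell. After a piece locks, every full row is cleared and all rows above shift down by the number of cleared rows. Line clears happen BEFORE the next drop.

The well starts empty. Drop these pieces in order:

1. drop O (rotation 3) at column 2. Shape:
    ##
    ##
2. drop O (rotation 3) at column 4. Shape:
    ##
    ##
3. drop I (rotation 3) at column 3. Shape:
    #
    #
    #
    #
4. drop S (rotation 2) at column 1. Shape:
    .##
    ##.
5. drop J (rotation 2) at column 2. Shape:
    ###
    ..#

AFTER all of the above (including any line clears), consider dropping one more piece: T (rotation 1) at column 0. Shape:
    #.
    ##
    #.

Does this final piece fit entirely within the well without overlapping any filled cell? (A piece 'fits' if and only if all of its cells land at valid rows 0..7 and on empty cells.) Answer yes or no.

Drop 1: O rot3 at col 2 lands with bottom-row=0; cleared 0 line(s) (total 0); column heights now [0 0 2 2 0 0], max=2
Drop 2: O rot3 at col 4 lands with bottom-row=0; cleared 0 line(s) (total 0); column heights now [0 0 2 2 2 2], max=2
Drop 3: I rot3 at col 3 lands with bottom-row=2; cleared 0 line(s) (total 0); column heights now [0 0 2 6 2 2], max=6
Drop 4: S rot2 at col 1 lands with bottom-row=5; cleared 0 line(s) (total 0); column heights now [0 6 7 7 2 2], max=7
Drop 5: J rot2 at col 2 lands with bottom-row=6; cleared 0 line(s) (total 0); column heights now [0 6 8 8 8 2], max=8
Test piece T rot1 at col 0 (width 2): heights before test = [0 6 8 8 8 2]; fits = True

Answer: yes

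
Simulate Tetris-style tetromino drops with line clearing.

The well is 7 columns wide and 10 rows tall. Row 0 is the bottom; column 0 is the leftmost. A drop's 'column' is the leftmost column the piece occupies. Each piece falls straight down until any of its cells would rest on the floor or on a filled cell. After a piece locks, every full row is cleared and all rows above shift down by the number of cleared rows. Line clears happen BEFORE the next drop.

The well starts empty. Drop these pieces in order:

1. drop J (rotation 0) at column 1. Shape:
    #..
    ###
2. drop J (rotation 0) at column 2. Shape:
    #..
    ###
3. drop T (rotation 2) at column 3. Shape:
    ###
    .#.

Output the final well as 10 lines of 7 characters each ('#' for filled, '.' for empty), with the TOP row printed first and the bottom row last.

Drop 1: J rot0 at col 1 lands with bottom-row=0; cleared 0 line(s) (total 0); column heights now [0 2 1 1 0 0 0], max=2
Drop 2: J rot0 at col 2 lands with bottom-row=1; cleared 0 line(s) (total 0); column heights now [0 2 3 2 2 0 0], max=3
Drop 3: T rot2 at col 3 lands with bottom-row=2; cleared 0 line(s) (total 0); column heights now [0 2 3 4 4 4 0], max=4

Answer: .......
.......
.......
.......
.......
.......
...###.
..#.#..
.####..
.###...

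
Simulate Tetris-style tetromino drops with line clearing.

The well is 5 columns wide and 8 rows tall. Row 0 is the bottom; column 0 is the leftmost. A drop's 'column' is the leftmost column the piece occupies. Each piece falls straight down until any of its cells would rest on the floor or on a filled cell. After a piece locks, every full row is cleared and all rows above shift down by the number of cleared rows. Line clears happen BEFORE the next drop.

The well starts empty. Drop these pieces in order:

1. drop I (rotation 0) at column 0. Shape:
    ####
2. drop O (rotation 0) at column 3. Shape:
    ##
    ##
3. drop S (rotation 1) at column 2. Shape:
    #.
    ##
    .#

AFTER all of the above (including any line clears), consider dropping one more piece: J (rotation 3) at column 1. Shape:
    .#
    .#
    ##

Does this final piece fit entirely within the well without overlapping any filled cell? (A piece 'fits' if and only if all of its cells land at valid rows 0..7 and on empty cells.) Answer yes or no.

Drop 1: I rot0 at col 0 lands with bottom-row=0; cleared 0 line(s) (total 0); column heights now [1 1 1 1 0], max=1
Drop 2: O rot0 at col 3 lands with bottom-row=1; cleared 0 line(s) (total 0); column heights now [1 1 1 3 3], max=3
Drop 3: S rot1 at col 2 lands with bottom-row=3; cleared 0 line(s) (total 0); column heights now [1 1 6 5 3], max=6
Test piece J rot3 at col 1 (width 2): heights before test = [1 1 6 5 3]; fits = False

Answer: no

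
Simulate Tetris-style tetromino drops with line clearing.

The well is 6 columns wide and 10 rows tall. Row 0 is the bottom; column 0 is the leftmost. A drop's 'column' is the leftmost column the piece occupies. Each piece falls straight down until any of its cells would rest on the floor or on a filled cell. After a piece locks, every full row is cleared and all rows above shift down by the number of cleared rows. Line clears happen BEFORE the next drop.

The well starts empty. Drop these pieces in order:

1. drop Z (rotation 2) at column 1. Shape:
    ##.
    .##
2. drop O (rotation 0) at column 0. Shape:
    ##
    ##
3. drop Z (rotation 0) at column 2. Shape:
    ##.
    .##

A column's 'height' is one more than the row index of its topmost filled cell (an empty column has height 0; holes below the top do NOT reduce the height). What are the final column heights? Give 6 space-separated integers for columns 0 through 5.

Drop 1: Z rot2 at col 1 lands with bottom-row=0; cleared 0 line(s) (total 0); column heights now [0 2 2 1 0 0], max=2
Drop 2: O rot0 at col 0 lands with bottom-row=2; cleared 0 line(s) (total 0); column heights now [4 4 2 1 0 0], max=4
Drop 3: Z rot0 at col 2 lands with bottom-row=1; cleared 0 line(s) (total 0); column heights now [4 4 3 3 2 0], max=4

Answer: 4 4 3 3 2 0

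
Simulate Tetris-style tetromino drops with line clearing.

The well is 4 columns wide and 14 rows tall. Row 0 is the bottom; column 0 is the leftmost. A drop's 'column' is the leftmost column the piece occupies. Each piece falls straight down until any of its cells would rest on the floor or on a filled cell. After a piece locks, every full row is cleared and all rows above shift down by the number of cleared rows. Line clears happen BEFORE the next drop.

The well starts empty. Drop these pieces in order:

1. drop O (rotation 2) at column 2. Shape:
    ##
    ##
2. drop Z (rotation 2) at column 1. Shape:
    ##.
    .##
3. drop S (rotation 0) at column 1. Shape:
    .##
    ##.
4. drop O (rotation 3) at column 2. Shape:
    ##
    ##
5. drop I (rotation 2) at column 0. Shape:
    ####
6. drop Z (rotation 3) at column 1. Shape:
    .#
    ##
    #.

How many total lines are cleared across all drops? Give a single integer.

Answer: 1

Derivation:
Drop 1: O rot2 at col 2 lands with bottom-row=0; cleared 0 line(s) (total 0); column heights now [0 0 2 2], max=2
Drop 2: Z rot2 at col 1 lands with bottom-row=2; cleared 0 line(s) (total 0); column heights now [0 4 4 3], max=4
Drop 3: S rot0 at col 1 lands with bottom-row=4; cleared 0 line(s) (total 0); column heights now [0 5 6 6], max=6
Drop 4: O rot3 at col 2 lands with bottom-row=6; cleared 0 line(s) (total 0); column heights now [0 5 8 8], max=8
Drop 5: I rot2 at col 0 lands with bottom-row=8; cleared 1 line(s) (total 1); column heights now [0 5 8 8], max=8
Drop 6: Z rot3 at col 1 lands with bottom-row=7; cleared 0 line(s) (total 1); column heights now [0 9 10 8], max=10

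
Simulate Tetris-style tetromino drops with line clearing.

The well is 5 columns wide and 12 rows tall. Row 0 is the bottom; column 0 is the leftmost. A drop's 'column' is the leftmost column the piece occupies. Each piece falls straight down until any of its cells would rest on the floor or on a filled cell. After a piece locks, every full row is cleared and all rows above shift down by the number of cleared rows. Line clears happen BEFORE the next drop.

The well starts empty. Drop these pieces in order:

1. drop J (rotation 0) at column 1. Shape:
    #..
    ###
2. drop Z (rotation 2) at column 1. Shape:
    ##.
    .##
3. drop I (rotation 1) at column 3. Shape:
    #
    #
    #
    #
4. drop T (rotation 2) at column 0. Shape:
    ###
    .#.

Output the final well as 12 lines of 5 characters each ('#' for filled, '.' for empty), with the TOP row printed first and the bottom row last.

Drop 1: J rot0 at col 1 lands with bottom-row=0; cleared 0 line(s) (total 0); column heights now [0 2 1 1 0], max=2
Drop 2: Z rot2 at col 1 lands with bottom-row=1; cleared 0 line(s) (total 0); column heights now [0 3 3 2 0], max=3
Drop 3: I rot1 at col 3 lands with bottom-row=2; cleared 0 line(s) (total 0); column heights now [0 3 3 6 0], max=6
Drop 4: T rot2 at col 0 lands with bottom-row=3; cleared 0 line(s) (total 0); column heights now [5 5 5 6 0], max=6

Answer: .....
.....
.....
.....
.....
.....
...#.
####.
.#.#.
.###.
.###.
.###.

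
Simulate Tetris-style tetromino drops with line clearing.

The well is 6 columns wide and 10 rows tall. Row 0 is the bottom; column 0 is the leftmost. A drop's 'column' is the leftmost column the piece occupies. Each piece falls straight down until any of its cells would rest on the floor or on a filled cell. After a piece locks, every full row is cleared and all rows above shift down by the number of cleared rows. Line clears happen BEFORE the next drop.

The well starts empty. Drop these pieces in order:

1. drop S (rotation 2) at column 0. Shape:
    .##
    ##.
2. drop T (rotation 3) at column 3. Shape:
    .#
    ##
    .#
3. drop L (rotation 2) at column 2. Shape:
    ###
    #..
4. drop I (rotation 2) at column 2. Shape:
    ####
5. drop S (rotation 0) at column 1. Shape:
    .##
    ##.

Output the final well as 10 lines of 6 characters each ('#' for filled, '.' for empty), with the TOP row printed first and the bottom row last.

Answer: ......
......
......
..##..
.##...
..####
..###.
..#.#.
.####.
##..#.

Derivation:
Drop 1: S rot2 at col 0 lands with bottom-row=0; cleared 0 line(s) (total 0); column heights now [1 2 2 0 0 0], max=2
Drop 2: T rot3 at col 3 lands with bottom-row=0; cleared 0 line(s) (total 0); column heights now [1 2 2 2 3 0], max=3
Drop 3: L rot2 at col 2 lands with bottom-row=2; cleared 0 line(s) (total 0); column heights now [1 2 4 4 4 0], max=4
Drop 4: I rot2 at col 2 lands with bottom-row=4; cleared 0 line(s) (total 0); column heights now [1 2 5 5 5 5], max=5
Drop 5: S rot0 at col 1 lands with bottom-row=5; cleared 0 line(s) (total 0); column heights now [1 6 7 7 5 5], max=7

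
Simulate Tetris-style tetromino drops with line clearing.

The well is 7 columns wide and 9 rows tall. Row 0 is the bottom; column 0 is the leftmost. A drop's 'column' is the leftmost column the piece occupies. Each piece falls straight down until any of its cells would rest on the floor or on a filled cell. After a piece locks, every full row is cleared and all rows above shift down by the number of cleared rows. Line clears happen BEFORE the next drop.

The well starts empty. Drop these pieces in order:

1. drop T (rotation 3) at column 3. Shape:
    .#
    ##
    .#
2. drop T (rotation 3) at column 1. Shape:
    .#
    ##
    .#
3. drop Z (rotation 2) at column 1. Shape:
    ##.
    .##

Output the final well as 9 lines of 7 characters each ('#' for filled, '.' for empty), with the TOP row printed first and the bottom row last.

Drop 1: T rot3 at col 3 lands with bottom-row=0; cleared 0 line(s) (total 0); column heights now [0 0 0 2 3 0 0], max=3
Drop 2: T rot3 at col 1 lands with bottom-row=0; cleared 0 line(s) (total 0); column heights now [0 2 3 2 3 0 0], max=3
Drop 3: Z rot2 at col 1 lands with bottom-row=3; cleared 0 line(s) (total 0); column heights now [0 5 5 4 3 0 0], max=5

Answer: .......
.......
.......
.......
.##....
..##...
..#.#..
.####..
..#.#..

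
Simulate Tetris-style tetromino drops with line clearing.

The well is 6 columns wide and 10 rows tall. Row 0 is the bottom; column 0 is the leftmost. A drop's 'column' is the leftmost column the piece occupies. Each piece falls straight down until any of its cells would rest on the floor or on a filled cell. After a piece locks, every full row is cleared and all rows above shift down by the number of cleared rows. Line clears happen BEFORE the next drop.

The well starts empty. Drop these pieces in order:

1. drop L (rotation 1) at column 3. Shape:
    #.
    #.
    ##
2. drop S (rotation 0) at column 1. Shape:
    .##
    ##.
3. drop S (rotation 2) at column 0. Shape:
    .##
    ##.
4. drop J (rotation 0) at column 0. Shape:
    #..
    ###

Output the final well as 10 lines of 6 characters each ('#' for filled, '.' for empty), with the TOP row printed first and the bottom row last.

Drop 1: L rot1 at col 3 lands with bottom-row=0; cleared 0 line(s) (total 0); column heights now [0 0 0 3 1 0], max=3
Drop 2: S rot0 at col 1 lands with bottom-row=2; cleared 0 line(s) (total 0); column heights now [0 3 4 4 1 0], max=4
Drop 3: S rot2 at col 0 lands with bottom-row=3; cleared 0 line(s) (total 0); column heights now [4 5 5 4 1 0], max=5
Drop 4: J rot0 at col 0 lands with bottom-row=5; cleared 0 line(s) (total 0); column heights now [7 6 6 4 1 0], max=7

Answer: ......
......
......
#.....
###...
.##...
####..
.###..
...#..
...##.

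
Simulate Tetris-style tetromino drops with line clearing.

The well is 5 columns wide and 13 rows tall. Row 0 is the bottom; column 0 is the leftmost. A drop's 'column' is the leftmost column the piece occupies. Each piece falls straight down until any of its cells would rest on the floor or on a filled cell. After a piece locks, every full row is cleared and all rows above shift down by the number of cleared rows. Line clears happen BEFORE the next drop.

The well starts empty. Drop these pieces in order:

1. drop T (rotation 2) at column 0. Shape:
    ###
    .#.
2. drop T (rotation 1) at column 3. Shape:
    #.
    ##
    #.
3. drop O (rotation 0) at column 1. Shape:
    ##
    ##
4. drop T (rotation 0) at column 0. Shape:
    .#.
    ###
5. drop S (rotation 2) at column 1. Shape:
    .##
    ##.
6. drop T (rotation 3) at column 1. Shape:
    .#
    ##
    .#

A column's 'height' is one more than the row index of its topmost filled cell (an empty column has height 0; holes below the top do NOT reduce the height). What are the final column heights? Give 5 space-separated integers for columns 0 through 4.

Drop 1: T rot2 at col 0 lands with bottom-row=0; cleared 0 line(s) (total 0); column heights now [2 2 2 0 0], max=2
Drop 2: T rot1 at col 3 lands with bottom-row=0; cleared 1 line(s) (total 1); column heights now [0 1 0 2 0], max=2
Drop 3: O rot0 at col 1 lands with bottom-row=1; cleared 0 line(s) (total 1); column heights now [0 3 3 2 0], max=3
Drop 4: T rot0 at col 0 lands with bottom-row=3; cleared 0 line(s) (total 1); column heights now [4 5 4 2 0], max=5
Drop 5: S rot2 at col 1 lands with bottom-row=5; cleared 0 line(s) (total 1); column heights now [4 6 7 7 0], max=7
Drop 6: T rot3 at col 1 lands with bottom-row=7; cleared 0 line(s) (total 1); column heights now [4 9 10 7 0], max=10

Answer: 4 9 10 7 0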